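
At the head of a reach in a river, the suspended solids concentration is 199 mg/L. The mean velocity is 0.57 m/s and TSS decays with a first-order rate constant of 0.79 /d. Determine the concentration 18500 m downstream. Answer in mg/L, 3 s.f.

148 mg/L

Travel time t = 18500 m / 0.57 m/s = 1.85e+04/0.57 = 3.246e+04 s = 0.3756 d.
First-order decay: C = 199·exp(−0.79·0.3756) = 199·0.7432 = 147.9 mg/L.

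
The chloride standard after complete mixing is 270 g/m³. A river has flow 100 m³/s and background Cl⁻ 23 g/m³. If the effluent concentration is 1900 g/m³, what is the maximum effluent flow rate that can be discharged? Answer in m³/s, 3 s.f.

Mass balance at complete mixing: C_std·(Q_w + Q_r) = Q_w·C_e + Q_r·C_b.
Rearranging, Q_w = Q_r·(C_std − C_b)/(C_e − C_std) = 100·(270 − 23) / (1900 − 270) = 15.15 m³/s.

15.2 m³/s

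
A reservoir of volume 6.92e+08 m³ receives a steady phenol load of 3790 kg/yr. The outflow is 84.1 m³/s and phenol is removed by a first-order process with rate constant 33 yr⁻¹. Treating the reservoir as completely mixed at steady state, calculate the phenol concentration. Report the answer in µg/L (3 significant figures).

Outflow Q = 84.1 m³/s × 3.156e+07 s/yr = 2.654e+09 m³/yr.
Steady-state CSTR mass balance: W = Q·C + k·V·C, so C = W/(Q + kV).
Q + kV = 2.654e+09 + 33·6.92e+08 = 2.549e+10 m³/yr.
C = 3790/2.549e+10 = 1.487e-07 kg/m³ = 0.0001487 mg/L = 0.1487 µg/L.

0.149 µg/L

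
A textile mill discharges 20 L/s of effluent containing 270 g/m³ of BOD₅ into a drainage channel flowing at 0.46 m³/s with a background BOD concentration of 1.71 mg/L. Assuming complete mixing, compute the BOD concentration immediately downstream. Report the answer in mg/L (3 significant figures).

12.9 mg/L

20 L/s = 0.02 m³/s.
Conservation of mass across the mixing zone: C = (0.02·270 + 0.46·1.71) / (0.02 + 0.46) = 6.187/0.48 = 12.89 mg/L.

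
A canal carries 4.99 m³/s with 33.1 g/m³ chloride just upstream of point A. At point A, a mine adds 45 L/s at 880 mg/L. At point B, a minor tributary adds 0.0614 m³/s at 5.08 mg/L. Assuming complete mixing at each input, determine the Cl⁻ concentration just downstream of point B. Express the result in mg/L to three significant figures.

40.2 mg/L

45 L/s = 0.045 m³/s.
After input A: C = (4.99·33.1 + 0.045·880) / 5.035 = 40.67 mg/L.
After input B: C = (5.035·40.67 + 0.0614·5.08) / 5.096 = 40.24 mg/L.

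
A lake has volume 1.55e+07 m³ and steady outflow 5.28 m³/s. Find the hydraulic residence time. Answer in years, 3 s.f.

Q = 5.28 m³/s × 3.156e+07 s/yr = 1.666e+08 m³/yr.
Hydraulic residence time τ = V/Q = 1.55e+07/1.666e+08 = 0.09302 yr.

0.0930 yr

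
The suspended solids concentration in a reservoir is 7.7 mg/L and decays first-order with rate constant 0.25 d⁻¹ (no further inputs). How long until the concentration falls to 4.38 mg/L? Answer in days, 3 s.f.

2.26 d

t = ln(C₀/C)/k = ln(7.7/4.38)/0.25 = 0.5642/0.25 = 2.257 d.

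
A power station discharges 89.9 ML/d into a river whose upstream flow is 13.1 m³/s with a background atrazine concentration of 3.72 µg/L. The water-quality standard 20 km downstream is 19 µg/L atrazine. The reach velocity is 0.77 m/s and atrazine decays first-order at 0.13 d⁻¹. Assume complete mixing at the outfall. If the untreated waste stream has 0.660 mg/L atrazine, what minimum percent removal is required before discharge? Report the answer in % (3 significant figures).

89.9 ML/d = 1.041 m³/s.
3.72 µg/L = 0.00372 mg/L.
19 µg/L = 0.019 mg/L.
Travel time to the compliance point: t = 2e+04/0.77 = 2.597e+04 s = 0.3006 d; decay factor exp(−0.13·0.3006) = 0.9617.
So the concentration just after mixing may be at most 0.019/0.9617 = 0.01976 mg/L.
Mass balance: 0.01976·14.14 = 1.041·Cₑ + 13.1·0.00372.
Cₑ = (0.2794 − 0.04873) / 1.041 = 0.2217 mg/L.
Required removal = 1 − 0.2217/0.660 = 66.41 %.

66.4 %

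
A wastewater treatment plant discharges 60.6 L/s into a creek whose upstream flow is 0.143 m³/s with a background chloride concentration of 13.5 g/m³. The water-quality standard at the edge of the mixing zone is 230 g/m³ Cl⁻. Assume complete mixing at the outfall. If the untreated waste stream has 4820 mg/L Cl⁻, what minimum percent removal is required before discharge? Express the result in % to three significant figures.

84.6 %

60.6 L/s = 0.0606 m³/s.
Mass balance: 230·0.2036 = 0.0606·Cₑ + 0.143·13.5.
Cₑ = (46.83 − 1.93) / 0.0606 = 740.9 mg/L.
Required removal = 1 − 740.9/4820 = 84.63 %.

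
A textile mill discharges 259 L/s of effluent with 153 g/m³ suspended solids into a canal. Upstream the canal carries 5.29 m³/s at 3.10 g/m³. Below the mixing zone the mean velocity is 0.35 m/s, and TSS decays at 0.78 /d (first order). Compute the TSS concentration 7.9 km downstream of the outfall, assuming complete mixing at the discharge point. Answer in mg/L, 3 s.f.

8.24 mg/L

259 L/s = 0.259 m³/s.
After complete mixing, C₀ = (0.259·153 + 5.29·3.1) / 5.549 = 10.1 mg/L.
Travel time t = 7900 m / 0.35 m/s = 2.257e+04 s = 0.2612 d.
C = 10.1·exp(−0.78·0.2612) = 10.1·0.8157 = 8.235 mg/L.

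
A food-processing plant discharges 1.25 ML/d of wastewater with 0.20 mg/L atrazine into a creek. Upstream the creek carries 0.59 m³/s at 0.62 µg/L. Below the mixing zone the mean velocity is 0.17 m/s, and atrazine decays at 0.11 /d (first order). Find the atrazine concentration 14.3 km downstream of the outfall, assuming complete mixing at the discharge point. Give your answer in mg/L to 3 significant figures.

1.25 ML/d = 0.01447 m³/s.
0.62 µg/L = 0.00062 mg/L.
After complete mixing, C₀ = (0.01447·0.2 + 0.59·0.00062) / 0.6045 = 0.005392 mg/L.
Travel time t = 1.43e+04 m / 0.17 m/s = 8.412e+04 s = 0.9736 d.
C = 0.005392·exp(−0.11·0.9736) = 0.005392·0.8984 = 0.004844 mg/L.

0.00484 mg/L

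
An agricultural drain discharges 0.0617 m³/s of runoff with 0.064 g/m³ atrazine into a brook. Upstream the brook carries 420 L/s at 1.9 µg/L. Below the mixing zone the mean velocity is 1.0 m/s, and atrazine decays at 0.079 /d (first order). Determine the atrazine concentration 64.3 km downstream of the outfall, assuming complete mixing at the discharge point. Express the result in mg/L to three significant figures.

0.00929 mg/L

420 L/s = 0.42 m³/s.
1.9 µg/L = 0.0019 mg/L.
After complete mixing, C₀ = (0.0617·0.064 + 0.42·0.0019) / 0.4817 = 0.009854 mg/L.
Travel time t = 6.43e+04 m / 1.0 m/s = 6.43e+04 s = 0.7442 d.
C = 0.009854·exp(−0.079·0.7442) = 0.009854·0.9429 = 0.009292 mg/L.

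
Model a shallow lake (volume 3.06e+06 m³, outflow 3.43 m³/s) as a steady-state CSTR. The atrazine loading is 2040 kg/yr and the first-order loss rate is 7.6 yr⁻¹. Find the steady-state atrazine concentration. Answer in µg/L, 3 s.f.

Outflow Q = 3.43 m³/s × 3.156e+07 s/yr = 1.082e+08 m³/yr.
Steady-state CSTR mass balance: W = Q·C + k·V·C, so C = W/(Q + kV).
Q + kV = 1.082e+08 + 7.6·3.06e+06 = 1.315e+08 m³/yr.
C = 2040/1.315e+08 = 1.551e-05 kg/m³ = 0.01551 mg/L = 15.51 µg/L.

15.5 µg/L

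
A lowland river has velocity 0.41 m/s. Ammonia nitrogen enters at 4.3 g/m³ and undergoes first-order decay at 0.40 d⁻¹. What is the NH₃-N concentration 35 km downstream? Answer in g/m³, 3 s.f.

Travel time t = 35 km / 0.41 m/s = 3.5e+04/0.41 = 8.537e+04 s = 0.988 d.
First-order decay: C = 4.3·exp(−0.40·0.988) = 4.3·0.6735 = 2.896 g/m³.

2.90 g/m³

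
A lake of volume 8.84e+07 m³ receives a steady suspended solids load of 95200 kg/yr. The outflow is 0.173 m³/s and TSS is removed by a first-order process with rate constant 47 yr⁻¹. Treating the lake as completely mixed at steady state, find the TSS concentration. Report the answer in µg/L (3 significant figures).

Outflow Q = 0.173 m³/s × 3.156e+07 s/yr = 5.459e+06 m³/yr.
Steady-state CSTR mass balance: W = Q·C + k·V·C, so C = W/(Q + kV).
Q + kV = 5.459e+06 + 47·8.84e+07 = 4.16e+09 m³/yr.
C = 95200/4.16e+09 = 2.288e-05 kg/m³ = 0.02288 mg/L = 22.88 µg/L.

22.9 µg/L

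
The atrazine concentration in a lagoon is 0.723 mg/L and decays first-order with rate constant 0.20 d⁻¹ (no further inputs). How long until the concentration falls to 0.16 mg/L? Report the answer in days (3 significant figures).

7.54 d

t = ln(C₀/C)/k = ln(0.723/0.16)/0.20 = 1.508/0.20 = 7.541 d.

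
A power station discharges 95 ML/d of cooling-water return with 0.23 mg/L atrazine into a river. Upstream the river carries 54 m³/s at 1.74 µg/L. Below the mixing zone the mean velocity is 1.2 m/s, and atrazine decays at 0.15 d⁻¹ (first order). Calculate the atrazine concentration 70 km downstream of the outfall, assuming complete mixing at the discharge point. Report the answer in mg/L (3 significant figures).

0.00569 mg/L

95 ML/d = 1.1 m³/s.
1.74 µg/L = 0.00174 mg/L.
After complete mixing, C₀ = (1.1·0.23 + 54·0.00174) / 55.1 = 0.006295 mg/L.
Travel time t = 7e+04 m / 1.2 m/s = 5.833e+04 s = 0.6752 d.
C = 0.006295·exp(−0.15·0.6752) = 0.006295·0.9037 = 0.005689 mg/L.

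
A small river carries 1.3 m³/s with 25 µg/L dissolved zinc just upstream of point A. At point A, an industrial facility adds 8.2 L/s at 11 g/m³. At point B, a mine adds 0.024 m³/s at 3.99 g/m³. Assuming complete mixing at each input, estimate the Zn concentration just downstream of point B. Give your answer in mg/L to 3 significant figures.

25 µg/L = 0.025 mg/L.
8.2 L/s = 0.0082 m³/s.
After input A: C = (1.3·0.025 + 0.0082·11) / 1.308 = 0.09379 mg/L.
After input B: C = (1.308·0.09379 + 0.024·3.99) / 1.332 = 0.164 mg/L.

0.164 mg/L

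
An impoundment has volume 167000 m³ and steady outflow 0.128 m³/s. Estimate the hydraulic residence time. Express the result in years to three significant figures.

0.0413 yr

Q = 0.128 m³/s × 3.156e+07 s/yr = 4.039e+06 m³/yr.
Hydraulic residence time τ = V/Q = 167000/4.039e+06 = 0.04134 yr.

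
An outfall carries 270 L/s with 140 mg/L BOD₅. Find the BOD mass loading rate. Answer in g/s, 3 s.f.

270 L/s = 0.27 m³/s.
Mass flux = Q·C = 0.27 m³/s × 140 g/m³ = 37.8 g/s.

37.8 g/s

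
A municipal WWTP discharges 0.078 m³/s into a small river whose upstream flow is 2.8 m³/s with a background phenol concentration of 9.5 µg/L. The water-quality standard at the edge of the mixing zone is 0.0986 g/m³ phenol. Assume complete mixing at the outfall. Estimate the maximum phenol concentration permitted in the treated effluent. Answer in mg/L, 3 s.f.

9.5 µg/L = 0.0095 mg/L.
Mass balance: 0.0986·2.878 = 0.078·Cₑ + 2.8·0.0095.
Cₑ = (0.2838 − 0.0266) / 0.078 = 3.297 mg/L.

3.30 mg/L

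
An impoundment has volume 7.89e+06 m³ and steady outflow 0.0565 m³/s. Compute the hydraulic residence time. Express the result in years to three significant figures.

4.43 yr

Q = 0.0565 m³/s × 3.156e+07 s/yr = 1.783e+06 m³/yr.
Hydraulic residence time τ = V/Q = 7.89e+06/1.783e+06 = 4.425 yr.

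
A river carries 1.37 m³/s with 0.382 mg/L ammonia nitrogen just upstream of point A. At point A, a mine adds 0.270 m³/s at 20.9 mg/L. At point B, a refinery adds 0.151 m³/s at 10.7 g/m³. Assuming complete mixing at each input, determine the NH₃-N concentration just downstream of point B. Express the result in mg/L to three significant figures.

After input A: C = (1.37·0.382 + 0.27·20.9) / 1.64 = 3.76 mg/L.
After input B: C = (1.64·3.76 + 0.151·10.7) / 1.791 = 4.345 mg/L.

4.35 mg/L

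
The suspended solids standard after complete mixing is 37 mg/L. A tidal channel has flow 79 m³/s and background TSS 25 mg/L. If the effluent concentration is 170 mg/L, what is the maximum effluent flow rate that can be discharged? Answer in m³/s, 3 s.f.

7.13 m³/s

Mass balance at complete mixing: C_std·(Q_w + Q_r) = Q_w·C_e + Q_r·C_b.
Rearranging, Q_w = Q_r·(C_std − C_b)/(C_e − C_std) = 79·(37 − 25) / (170 − 37) = 7.128 m³/s.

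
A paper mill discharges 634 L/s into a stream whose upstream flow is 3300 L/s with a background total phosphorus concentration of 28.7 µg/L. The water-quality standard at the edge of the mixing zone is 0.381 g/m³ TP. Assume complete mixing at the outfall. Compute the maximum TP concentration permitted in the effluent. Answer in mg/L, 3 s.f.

2.21 mg/L

634 L/s = 0.634 m³/s.
3300 L/s = 3.3 m³/s.
28.7 µg/L = 0.0287 mg/L.
Mass balance: 0.381·3.934 = 0.634·Cₑ + 3.3·0.0287.
Cₑ = (1.499 − 0.09471) / 0.634 = 2.215 mg/L.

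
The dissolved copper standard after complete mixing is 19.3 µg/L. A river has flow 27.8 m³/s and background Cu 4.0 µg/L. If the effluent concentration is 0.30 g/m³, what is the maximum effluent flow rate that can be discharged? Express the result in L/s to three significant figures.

4.0 µg/L = 0.004 mg/L.
19.3 µg/L = 0.0193 mg/L.
Mass balance at complete mixing: C_std·(Q_w + Q_r) = Q_w·C_e + Q_r·C_b.
Rearranging, Q_w = Q_r·(C_std − C_b)/(C_e − C_std) = 27.8·(0.0193 − 0.004) / (0.3 − 0.0193) = 1.515 m³/s.
= 1515 L/s.

1520 L/s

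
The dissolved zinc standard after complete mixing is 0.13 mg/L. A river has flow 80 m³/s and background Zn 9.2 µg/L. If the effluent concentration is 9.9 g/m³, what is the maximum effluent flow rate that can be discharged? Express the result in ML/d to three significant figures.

85.5 ML/d

9.2 µg/L = 0.0092 mg/L.
Mass balance at complete mixing: C_std·(Q_w + Q_r) = Q_w·C_e + Q_r·C_b.
Rearranging, Q_w = Q_r·(C_std − C_b)/(C_e − C_std) = 80·(0.13 − 0.0092) / (9.9 − 0.13) = 0.9892 m³/s.
= 85.46 ML/d.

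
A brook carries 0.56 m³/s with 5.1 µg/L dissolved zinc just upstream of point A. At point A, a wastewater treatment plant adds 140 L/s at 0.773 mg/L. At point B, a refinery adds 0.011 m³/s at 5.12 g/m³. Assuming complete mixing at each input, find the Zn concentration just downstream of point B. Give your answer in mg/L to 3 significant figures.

5.1 µg/L = 0.0051 mg/L.
140 L/s = 0.14 m³/s.
After input A: C = (0.56·0.0051 + 0.14·0.773) / 0.7 = 0.1587 mg/L.
After input B: C = (0.7·0.1587 + 0.011·5.12) / 0.711 = 0.2354 mg/L.

0.235 mg/L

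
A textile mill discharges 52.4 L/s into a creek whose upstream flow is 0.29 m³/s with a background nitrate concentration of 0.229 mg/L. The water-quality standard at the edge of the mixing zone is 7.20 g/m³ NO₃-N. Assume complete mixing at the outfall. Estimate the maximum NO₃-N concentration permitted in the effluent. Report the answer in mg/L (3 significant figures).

45.8 mg/L

52.4 L/s = 0.0524 m³/s.
Mass balance: 7.2·0.3424 = 0.0524·Cₑ + 0.29·0.229.
Cₑ = (2.465 − 0.06641) / 0.0524 = 45.78 mg/L.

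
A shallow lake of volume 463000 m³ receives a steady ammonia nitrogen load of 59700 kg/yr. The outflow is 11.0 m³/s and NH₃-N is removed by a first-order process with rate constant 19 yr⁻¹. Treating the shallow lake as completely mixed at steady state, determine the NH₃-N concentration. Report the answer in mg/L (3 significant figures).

0.168 mg/L

Outflow Q = 11.0 m³/s × 3.156e+07 s/yr = 3.471e+08 m³/yr.
Steady-state CSTR mass balance: W = Q·C + k·V·C, so C = W/(Q + kV).
Q + kV = 3.471e+08 + 19·463000 = 3.559e+08 m³/yr.
C = 59700/3.559e+08 = 0.0001677 kg/m³ = 0.1677 mg/L.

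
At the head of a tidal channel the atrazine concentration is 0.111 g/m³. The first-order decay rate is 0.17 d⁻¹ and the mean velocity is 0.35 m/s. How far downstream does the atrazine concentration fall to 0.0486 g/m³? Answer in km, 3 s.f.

147 km

From C = C₀·e^(−kt), t = ln(C₀/C)/k = ln(0.111/0.0486)/0.17 = 0.8259/0.17 = 4.858 d.
Distance = v·t = 0.35 m/s × 4.198e+05 s = 1.469e+05 m = 146.9 km.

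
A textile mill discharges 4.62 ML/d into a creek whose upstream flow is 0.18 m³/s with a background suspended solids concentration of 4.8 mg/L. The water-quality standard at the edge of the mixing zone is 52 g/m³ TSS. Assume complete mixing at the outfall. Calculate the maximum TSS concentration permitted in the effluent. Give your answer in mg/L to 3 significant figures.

4.62 ML/d = 0.05347 m³/s.
Mass balance: 52·0.2335 = 0.05347·Cₑ + 0.18·4.8.
Cₑ = (12.14 − 0.864) / 0.05347 = 210.9 mg/L.

211 mg/L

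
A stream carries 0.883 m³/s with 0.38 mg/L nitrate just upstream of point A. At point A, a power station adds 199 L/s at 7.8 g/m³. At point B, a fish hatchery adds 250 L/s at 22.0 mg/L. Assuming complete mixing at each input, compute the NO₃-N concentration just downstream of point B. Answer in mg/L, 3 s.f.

199 L/s = 0.199 m³/s.
After input A: C = (0.883·0.38 + 0.199·7.8) / 1.082 = 1.745 mg/L.
250 L/s = 0.25 m³/s.
After input B: C = (1.082·1.745 + 0.25·22) / 1.332 = 5.546 mg/L.

5.55 mg/L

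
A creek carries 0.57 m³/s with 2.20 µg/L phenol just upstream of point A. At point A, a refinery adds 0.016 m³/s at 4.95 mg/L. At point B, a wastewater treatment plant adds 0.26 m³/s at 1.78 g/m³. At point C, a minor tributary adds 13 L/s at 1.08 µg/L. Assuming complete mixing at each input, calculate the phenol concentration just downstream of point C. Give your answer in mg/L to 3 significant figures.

0.632 mg/L

2.20 µg/L = 0.0022 mg/L.
After input A: C = (0.57·0.0022 + 0.016·4.95) / 0.586 = 0.1373 mg/L.
After input B: C = (0.586·0.1373 + 0.26·1.78) / 0.846 = 0.6421 mg/L.
13 L/s = 0.013 m³/s.
1.08 µg/L = 0.00108 mg/L.
After input C: C = (0.846·0.6421 + 0.013·0.00108) / 0.859 = 0.6324 mg/L.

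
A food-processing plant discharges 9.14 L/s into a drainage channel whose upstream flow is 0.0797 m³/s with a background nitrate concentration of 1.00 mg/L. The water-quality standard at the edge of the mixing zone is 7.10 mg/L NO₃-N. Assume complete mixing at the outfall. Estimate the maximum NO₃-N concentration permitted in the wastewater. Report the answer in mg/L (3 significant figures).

9.14 L/s = 0.00914 m³/s.
Mass balance: 7.1·0.08884 = 0.00914·Cₑ + 0.0797·1.
Cₑ = (0.6308 − 0.0797) / 0.00914 = 60.29 mg/L.

60.3 mg/L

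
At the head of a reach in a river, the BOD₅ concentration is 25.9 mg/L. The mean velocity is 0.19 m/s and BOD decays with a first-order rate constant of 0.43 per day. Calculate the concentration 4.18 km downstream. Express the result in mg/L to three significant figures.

23.2 mg/L

Travel time t = 4.18 km / 0.19 m/s = 4180/0.19 = 2.2e+04 s = 0.2546 d.
First-order decay: C = 25.9·exp(−0.43·0.2546) = 25.9·0.8963 = 23.21 mg/L.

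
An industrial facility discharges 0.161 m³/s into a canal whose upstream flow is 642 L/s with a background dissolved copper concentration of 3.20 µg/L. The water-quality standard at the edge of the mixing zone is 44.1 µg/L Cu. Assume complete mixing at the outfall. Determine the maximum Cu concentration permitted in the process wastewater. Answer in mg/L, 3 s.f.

642 L/s = 0.642 m³/s.
3.20 µg/L = 0.0032 mg/L.
44.1 µg/L = 0.0441 mg/L.
Mass balance: 0.0441·0.803 = 0.161·Cₑ + 0.642·0.0032.
Cₑ = (0.03541 − 0.002054) / 0.161 = 0.2072 mg/L.

0.207 mg/L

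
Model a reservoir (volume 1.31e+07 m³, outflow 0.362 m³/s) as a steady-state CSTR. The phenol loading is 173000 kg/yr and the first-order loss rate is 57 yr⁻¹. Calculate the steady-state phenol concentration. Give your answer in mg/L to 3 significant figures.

Outflow Q = 0.362 m³/s × 3.156e+07 s/yr = 1.142e+07 m³/yr.
Steady-state CSTR mass balance: W = Q·C + k·V·C, so C = W/(Q + kV).
Q + kV = 1.142e+07 + 57·1.31e+07 = 7.581e+08 m³/yr.
C = 173000/7.581e+08 = 0.0002282 kg/m³ = 0.2282 mg/L.

0.228 mg/L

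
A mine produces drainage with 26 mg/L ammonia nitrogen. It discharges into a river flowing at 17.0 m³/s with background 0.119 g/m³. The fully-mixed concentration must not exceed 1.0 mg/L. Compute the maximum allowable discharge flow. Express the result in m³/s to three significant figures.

0.599 m³/s

Mass balance at complete mixing: C_std·(Q_w + Q_r) = Q_w·C_e + Q_r·C_b.
Rearranging, Q_w = Q_r·(C_std − C_b)/(C_e − C_std) = 17.0·(1 − 0.119) / (26 − 1) = 0.5991 m³/s.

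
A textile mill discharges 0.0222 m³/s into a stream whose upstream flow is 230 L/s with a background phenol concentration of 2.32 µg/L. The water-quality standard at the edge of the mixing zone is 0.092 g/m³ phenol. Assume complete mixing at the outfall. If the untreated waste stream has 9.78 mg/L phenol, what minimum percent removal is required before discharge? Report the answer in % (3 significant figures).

230 L/s = 0.23 m³/s.
2.32 µg/L = 0.00232 mg/L.
Mass balance: 0.092·0.2522 = 0.0222·Cₑ + 0.23·0.00232.
Cₑ = (0.0232 − 0.0005336) / 0.0222 = 1.021 mg/L.
Required removal = 1 − 1.021/9.78 = 89.56 %.

89.6 %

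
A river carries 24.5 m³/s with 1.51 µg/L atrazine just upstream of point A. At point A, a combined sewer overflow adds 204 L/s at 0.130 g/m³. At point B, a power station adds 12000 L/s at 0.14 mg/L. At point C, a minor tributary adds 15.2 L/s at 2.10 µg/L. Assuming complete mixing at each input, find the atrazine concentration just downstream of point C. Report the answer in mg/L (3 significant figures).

1.51 µg/L = 0.00151 mg/L.
204 L/s = 0.204 m³/s.
After input A: C = (24.5·0.00151 + 0.204·0.13) / 24.7 = 0.002571 mg/L.
12000 L/s = 12 m³/s.
After input B: C = (24.7·0.002571 + 12·0.14) / 36.7 = 0.0475 mg/L.
15.2 L/s = 0.0152 m³/s.
2.10 µg/L = 0.0021 mg/L.
After input C: C = (36.7·0.0475 + 0.0152·0.0021) / 36.72 = 0.04748 mg/L.

0.0475 mg/L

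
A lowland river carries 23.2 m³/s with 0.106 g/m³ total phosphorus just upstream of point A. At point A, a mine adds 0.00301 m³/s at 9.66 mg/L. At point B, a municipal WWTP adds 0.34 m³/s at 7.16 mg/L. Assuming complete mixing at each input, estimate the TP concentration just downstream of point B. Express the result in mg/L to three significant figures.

After input A: C = (23.2·0.106 + 0.00301·9.66) / 23.2 = 0.1072 mg/L.
After input B: C = (23.2·0.1072 + 0.34·7.16) / 23.54 = 0.2091 mg/L.

0.209 mg/L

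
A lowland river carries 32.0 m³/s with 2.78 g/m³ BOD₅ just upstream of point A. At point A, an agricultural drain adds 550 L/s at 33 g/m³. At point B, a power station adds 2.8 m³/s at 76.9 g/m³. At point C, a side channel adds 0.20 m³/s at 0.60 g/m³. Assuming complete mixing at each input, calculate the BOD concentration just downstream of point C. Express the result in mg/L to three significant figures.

550 L/s = 0.55 m³/s.
After input A: C = (32·2.78 + 0.55·33) / 32.55 = 3.291 mg/L.
After input B: C = (32.55·3.291 + 2.8·76.9) / 35.35 = 9.121 mg/L.
After input C: C = (35.35·9.121 + 0.2·0.6) / 35.55 = 9.073 mg/L.

9.07 mg/L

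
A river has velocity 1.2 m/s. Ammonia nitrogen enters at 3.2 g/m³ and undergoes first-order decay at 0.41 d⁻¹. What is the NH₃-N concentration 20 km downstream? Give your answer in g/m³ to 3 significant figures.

Travel time t = 20 km / 1.2 m/s = 2e+04/1.2 = 1.667e+04 s = 0.1929 d.
First-order decay: C = 3.2·exp(−0.41·0.1929) = 3.2·0.924 = 2.957 g/m³.

2.96 g/m³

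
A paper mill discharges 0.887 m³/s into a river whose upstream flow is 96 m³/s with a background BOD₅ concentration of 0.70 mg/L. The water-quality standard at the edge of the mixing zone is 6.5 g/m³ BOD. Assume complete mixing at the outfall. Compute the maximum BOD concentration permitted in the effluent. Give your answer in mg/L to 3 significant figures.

Mass balance: 6.5·96.89 = 0.887·Cₑ + 96·0.7.
Cₑ = (629.8 − 67.2) / 0.887 = 634.2 mg/L.

634 mg/L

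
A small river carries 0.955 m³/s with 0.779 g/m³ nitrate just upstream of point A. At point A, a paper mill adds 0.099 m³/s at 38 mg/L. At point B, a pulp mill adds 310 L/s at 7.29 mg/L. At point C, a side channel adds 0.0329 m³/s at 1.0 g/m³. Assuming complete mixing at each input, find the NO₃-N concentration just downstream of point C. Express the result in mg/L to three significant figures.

After input A: C = (0.955·0.779 + 0.099·38) / 1.054 = 4.275 mg/L.
310 L/s = 0.31 m³/s.
After input B: C = (1.054·4.275 + 0.31·7.29) / 1.364 = 4.96 mg/L.
After input C: C = (1.364·4.96 + 0.0329·1) / 1.397 = 4.867 mg/L.

4.87 mg/L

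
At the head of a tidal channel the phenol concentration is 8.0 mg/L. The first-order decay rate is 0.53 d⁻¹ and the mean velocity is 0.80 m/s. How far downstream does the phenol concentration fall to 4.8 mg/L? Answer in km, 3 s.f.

From C = C₀·e^(−kt), t = ln(C₀/C)/k = ln(8.0/4.8)/0.53 = 0.5108/0.53 = 0.9638 d.
Distance = v·t = 0.80 m/s × 8.327e+04 s = 6.662e+04 m = 66.62 km.

66.6 km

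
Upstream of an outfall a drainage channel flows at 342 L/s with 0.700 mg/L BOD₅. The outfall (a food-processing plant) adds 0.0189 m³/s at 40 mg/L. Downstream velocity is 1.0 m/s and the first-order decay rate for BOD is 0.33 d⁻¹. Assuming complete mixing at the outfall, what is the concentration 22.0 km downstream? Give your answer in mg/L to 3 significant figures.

2.54 mg/L

342 L/s = 0.342 m³/s.
After complete mixing, C₀ = (0.0189·40 + 0.342·0.7) / 0.3609 = 2.758 mg/L.
Travel time t = 2.2e+04 m / 1.0 m/s = 2.2e+04 s = 0.2546 d.
C = 2.758·exp(−0.33·0.2546) = 2.758·0.9194 = 2.536 mg/L.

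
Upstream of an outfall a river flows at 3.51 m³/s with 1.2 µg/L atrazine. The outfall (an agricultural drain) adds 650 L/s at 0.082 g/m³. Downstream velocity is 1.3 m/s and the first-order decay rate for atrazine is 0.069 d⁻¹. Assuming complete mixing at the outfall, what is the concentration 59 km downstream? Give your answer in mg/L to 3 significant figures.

0.0133 mg/L

650 L/s = 0.65 m³/s.
1.2 µg/L = 0.0012 mg/L.
After complete mixing, C₀ = (0.65·0.082 + 3.51·0.0012) / 4.16 = 0.01383 mg/L.
Travel time t = 5.9e+04 m / 1.3 m/s = 4.538e+04 s = 0.5253 d.
C = 0.01383·exp(−0.069·0.5253) = 0.01383·0.9644 = 0.01333 mg/L.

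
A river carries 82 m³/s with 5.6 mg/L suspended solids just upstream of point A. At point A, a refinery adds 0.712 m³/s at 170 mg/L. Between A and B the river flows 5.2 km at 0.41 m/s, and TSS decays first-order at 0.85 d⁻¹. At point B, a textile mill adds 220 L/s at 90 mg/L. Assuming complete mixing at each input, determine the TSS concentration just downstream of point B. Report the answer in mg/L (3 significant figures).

6.41 mg/L

After input A: C = (82·5.6 + 0.712·170) / 82.71 = 7.015 mg/L.
Over the 5.2 km reach to input B (t = 1.268e+04 s = 0.1468 d), decay gives C = 7.015·exp(−0.85·0.1468) = 6.192 mg/L.
220 L/s = 0.22 m³/s.
After input B: C = (82.71·6.192 + 0.22·90) / 82.93 = 6.415 mg/L.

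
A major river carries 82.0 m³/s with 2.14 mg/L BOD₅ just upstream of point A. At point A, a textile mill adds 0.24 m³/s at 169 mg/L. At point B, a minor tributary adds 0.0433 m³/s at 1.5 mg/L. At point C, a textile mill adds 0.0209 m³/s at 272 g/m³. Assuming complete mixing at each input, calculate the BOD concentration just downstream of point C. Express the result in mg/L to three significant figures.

After input A: C = (82·2.14 + 0.24·169) / 82.24 = 2.627 mg/L.
After input B: C = (82.24·2.627 + 0.0433·1.5) / 82.28 = 2.626 mg/L.
After input C: C = (82.28·2.626 + 0.0209·272) / 82.3 = 2.695 mg/L.

2.69 mg/L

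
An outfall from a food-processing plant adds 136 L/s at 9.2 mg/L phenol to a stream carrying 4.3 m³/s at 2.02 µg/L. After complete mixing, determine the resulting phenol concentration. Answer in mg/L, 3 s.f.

136 L/s = 0.136 m³/s.
2.02 µg/L = 0.00202 mg/L.
Conservation of mass across the mixing zone: C = (0.136·9.2 + 4.3·0.00202) / (0.136 + 4.3) = 1.26/4.436 = 0.284 mg/L.

0.284 mg/L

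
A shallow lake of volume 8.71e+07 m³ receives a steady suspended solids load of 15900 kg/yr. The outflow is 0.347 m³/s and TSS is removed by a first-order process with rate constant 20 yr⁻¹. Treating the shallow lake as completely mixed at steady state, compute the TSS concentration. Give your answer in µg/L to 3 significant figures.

Outflow Q = 0.347 m³/s × 3.156e+07 s/yr = 1.095e+07 m³/yr.
Steady-state CSTR mass balance: W = Q·C + k·V·C, so C = W/(Q + kV).
Q + kV = 1.095e+07 + 20·8.71e+07 = 1.753e+09 m³/yr.
C = 15900/1.753e+09 = 9.07e-06 kg/m³ = 0.00907 mg/L = 9.07 µg/L.

9.07 µg/L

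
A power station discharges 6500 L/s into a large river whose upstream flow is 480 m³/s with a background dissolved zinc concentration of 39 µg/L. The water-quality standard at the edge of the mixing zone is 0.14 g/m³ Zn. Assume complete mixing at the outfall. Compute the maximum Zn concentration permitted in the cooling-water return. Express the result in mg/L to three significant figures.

6500 L/s = 6.5 m³/s.
39 µg/L = 0.039 mg/L.
Mass balance: 0.14·486.5 = 6.5·Cₑ + 480·0.039.
Cₑ = (68.11 − 18.72) / 6.5 = 7.598 mg/L.

7.60 mg/L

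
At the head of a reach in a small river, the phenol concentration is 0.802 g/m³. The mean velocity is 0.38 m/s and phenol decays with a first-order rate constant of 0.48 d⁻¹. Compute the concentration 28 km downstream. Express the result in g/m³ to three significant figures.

Travel time t = 28 km / 0.38 m/s = 2.8e+04/0.38 = 7.368e+04 s = 0.8528 d.
First-order decay: C = 0.802·exp(−0.48·0.8528) = 0.802·0.6641 = 0.5326 g/m³.

0.533 g/m³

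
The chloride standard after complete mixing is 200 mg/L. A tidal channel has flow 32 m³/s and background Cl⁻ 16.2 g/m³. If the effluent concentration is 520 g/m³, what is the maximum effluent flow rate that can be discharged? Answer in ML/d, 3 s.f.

1590 ML/d

Mass balance at complete mixing: C_std·(Q_w + Q_r) = Q_w·C_e + Q_r·C_b.
Rearranging, Q_w = Q_r·(C_std − C_b)/(C_e − C_std) = 32·(200 − 16.2) / (520 − 200) = 18.38 m³/s.
= 1588 ML/d.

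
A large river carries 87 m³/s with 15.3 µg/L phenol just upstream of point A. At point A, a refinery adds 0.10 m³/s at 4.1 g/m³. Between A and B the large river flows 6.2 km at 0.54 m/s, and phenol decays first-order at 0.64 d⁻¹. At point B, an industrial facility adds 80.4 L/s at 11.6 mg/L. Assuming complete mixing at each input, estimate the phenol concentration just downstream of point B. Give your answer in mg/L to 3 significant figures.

15.3 µg/L = 0.0153 mg/L.
After input A: C = (87·0.0153 + 0.1·4.1) / 87.1 = 0.01999 mg/L.
Over the 6.2 km reach to input B (t = 1.148e+04 s = 0.1329 d), decay gives C = 0.01999·exp(−0.64·0.1329) = 0.01836 mg/L.
80.4 L/s = 0.0804 m³/s.
After input B: C = (87.1·0.01836 + 0.0804·11.6) / 87.18 = 0.02904 mg/L.

0.0290 mg/L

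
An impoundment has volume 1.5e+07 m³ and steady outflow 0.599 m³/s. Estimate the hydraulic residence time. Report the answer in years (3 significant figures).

Q = 0.599 m³/s × 3.156e+07 s/yr = 1.89e+07 m³/yr.
Hydraulic residence time τ = V/Q = 1.5e+07/1.89e+07 = 0.7935 yr.

0.794 yr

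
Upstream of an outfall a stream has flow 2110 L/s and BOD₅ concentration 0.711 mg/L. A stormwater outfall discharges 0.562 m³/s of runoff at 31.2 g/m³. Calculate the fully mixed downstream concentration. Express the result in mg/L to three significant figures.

7.12 mg/L

2110 L/s = 2.11 m³/s.
Flow-weighted mixing gives C = (0.562·31.2 + 2.11·0.711) / (0.562 + 2.11) = 19.03/2.672 = 7.124 mg/L.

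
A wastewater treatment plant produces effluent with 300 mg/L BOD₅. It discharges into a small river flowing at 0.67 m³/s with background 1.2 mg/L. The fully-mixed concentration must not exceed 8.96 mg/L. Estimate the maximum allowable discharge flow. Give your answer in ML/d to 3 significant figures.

1.54 ML/d

Mass balance at complete mixing: C_std·(Q_w + Q_r) = Q_w·C_e + Q_r·C_b.
Rearranging, Q_w = Q_r·(C_std − C_b)/(C_e − C_std) = 0.67·(8.96 − 1.2) / (300 − 8.96) = 0.01786 m³/s.
= 1.543 ML/d.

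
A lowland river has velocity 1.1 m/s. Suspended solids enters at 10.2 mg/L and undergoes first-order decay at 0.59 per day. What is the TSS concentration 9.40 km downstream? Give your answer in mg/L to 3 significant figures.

Travel time t = 9.40 km / 1.1 m/s = 9400/1.1 = 8545 s = 0.09891 d.
First-order decay: C = 10.2·exp(−0.59·0.09891) = 10.2·0.9433 = 9.622 mg/L.

9.62 mg/L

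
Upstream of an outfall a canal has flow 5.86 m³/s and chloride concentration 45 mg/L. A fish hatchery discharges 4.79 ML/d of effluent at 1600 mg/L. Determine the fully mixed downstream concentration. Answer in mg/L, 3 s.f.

59.6 mg/L

4.79 ML/d = 0.05544 m³/s.
Conservation of mass across the mixing zone: C = (0.05544·1600 + 5.86·45) / (0.05544 + 5.86) = 352.4/5.915 = 59.57 mg/L.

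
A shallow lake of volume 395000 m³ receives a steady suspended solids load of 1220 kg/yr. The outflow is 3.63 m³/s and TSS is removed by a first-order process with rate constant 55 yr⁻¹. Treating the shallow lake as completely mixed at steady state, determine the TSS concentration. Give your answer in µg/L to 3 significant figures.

Outflow Q = 3.63 m³/s × 3.156e+07 s/yr = 1.146e+08 m³/yr.
Steady-state CSTR mass balance: W = Q·C + k·V·C, so C = W/(Q + kV).
Q + kV = 1.146e+08 + 55·395000 = 1.363e+08 m³/yr.
C = 1220/1.363e+08 = 8.952e-06 kg/m³ = 0.008952 mg/L = 8.952 µg/L.

8.95 µg/L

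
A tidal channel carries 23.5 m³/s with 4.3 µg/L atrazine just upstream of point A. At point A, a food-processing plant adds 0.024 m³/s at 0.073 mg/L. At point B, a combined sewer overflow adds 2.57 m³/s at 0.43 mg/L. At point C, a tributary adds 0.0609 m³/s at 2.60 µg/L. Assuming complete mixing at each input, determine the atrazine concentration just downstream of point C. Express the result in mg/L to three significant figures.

0.0462 mg/L

4.3 µg/L = 0.0043 mg/L.
After input A: C = (23.5·0.0043 + 0.024·0.073) / 23.52 = 0.00437 mg/L.
After input B: C = (23.52·0.00437 + 2.57·0.43) / 26.09 = 0.04629 mg/L.
2.60 µg/L = 0.0026 mg/L.
After input C: C = (26.09·0.04629 + 0.0609·0.0026) / 26.15 = 0.04619 mg/L.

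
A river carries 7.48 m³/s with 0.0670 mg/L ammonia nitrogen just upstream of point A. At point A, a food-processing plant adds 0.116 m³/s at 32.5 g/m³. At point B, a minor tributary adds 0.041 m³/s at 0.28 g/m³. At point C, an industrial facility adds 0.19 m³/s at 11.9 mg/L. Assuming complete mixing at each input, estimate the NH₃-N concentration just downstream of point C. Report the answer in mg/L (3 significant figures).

After input A: C = (7.48·0.067 + 0.116·32.5) / 7.596 = 0.5623 mg/L.
After input B: C = (7.596·0.5623 + 0.041·0.28) / 7.637 = 0.5608 mg/L.
After input C: C = (7.637·0.5608 + 0.19·11.9) / 7.827 = 0.836 mg/L.

0.836 mg/L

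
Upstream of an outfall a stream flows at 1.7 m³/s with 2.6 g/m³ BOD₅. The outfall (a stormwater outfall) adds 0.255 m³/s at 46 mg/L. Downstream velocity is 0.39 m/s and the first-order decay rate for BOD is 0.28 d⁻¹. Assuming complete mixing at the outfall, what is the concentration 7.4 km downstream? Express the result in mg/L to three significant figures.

After complete mixing, C₀ = (0.255·46 + 1.7·2.6) / 1.955 = 8.261 mg/L.
Travel time t = 7400 m / 0.39 m/s = 1.897e+04 s = 0.2196 d.
C = 8.261·exp(−0.28·0.2196) = 8.261·0.9404 = 7.768 mg/L.

7.77 mg/L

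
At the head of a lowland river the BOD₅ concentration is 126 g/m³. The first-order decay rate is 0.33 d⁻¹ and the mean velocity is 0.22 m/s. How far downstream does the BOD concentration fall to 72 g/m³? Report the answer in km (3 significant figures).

32.2 km

From C = C₀·e^(−kt), t = ln(C₀/C)/k = ln(126/72)/0.33 = 0.5596/0.33 = 1.696 d.
Distance = v·t = 0.22 m/s × 1.465e+05 s = 3.223e+04 m = 32.23 km.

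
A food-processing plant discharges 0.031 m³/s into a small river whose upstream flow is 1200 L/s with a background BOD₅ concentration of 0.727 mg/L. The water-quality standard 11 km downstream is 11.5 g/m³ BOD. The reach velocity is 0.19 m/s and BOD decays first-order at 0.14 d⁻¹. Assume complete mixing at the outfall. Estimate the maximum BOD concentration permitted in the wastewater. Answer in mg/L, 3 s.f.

473 mg/L

1200 L/s = 1.2 m³/s.
Travel time to the compliance point: t = 1.1e+04/0.19 = 5.789e+04 s = 0.6701 d; decay factor exp(−0.14·0.6701) = 0.9105.
So the concentration just after mixing may be at most 11.5/0.9105 = 12.63 mg/L.
Mass balance: 12.63·1.231 = 0.031·Cₑ + 1.2·0.727.
Cₑ = (15.55 − 0.8724) / 0.031 = 473.4 mg/L.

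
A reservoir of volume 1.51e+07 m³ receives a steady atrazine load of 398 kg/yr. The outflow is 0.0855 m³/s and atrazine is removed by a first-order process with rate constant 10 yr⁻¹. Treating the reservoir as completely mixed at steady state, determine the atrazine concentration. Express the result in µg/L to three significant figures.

2.59 µg/L

Outflow Q = 0.0855 m³/s × 3.156e+07 s/yr = 2.698e+06 m³/yr.
Steady-state CSTR mass balance: W = Q·C + k·V·C, so C = W/(Q + kV).
Q + kV = 2.698e+06 + 10·1.51e+07 = 1.537e+08 m³/yr.
C = 398/1.537e+08 = 2.589e-06 kg/m³ = 0.002589 mg/L = 2.589 µg/L.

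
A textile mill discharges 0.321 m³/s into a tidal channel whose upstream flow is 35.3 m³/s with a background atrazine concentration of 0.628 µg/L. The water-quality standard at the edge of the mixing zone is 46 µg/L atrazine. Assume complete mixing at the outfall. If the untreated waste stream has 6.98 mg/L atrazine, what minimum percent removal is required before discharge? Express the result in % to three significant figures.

0.628 µg/L = 0.000628 mg/L.
46 µg/L = 0.046 mg/L.
Mass balance: 0.046·35.62 = 0.321·Cₑ + 35.3·0.000628.
Cₑ = (1.639 − 0.02217) / 0.321 = 5.036 mg/L.
Required removal = 1 − 5.036/6.98 = 27.86 %.

27.9 %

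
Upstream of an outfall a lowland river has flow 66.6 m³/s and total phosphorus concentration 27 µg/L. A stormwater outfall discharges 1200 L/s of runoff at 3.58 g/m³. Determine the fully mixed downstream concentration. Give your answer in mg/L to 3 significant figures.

0.0899 mg/L

1200 L/s = 1.2 m³/s.
27 µg/L = 0.027 mg/L.
Conservation of mass across the mixing zone: C = (1.2·3.58 + 66.6·0.027) / (1.2 + 66.6) = 6.094/67.8 = 0.08988 mg/L.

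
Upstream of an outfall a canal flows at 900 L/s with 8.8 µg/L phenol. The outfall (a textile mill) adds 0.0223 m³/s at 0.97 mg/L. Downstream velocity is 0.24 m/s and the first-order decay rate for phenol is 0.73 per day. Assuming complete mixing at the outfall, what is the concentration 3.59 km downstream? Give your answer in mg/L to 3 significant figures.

900 L/s = 0.9 m³/s.
8.8 µg/L = 0.0088 mg/L.
After complete mixing, C₀ = (0.0223·0.97 + 0.9·0.0088) / 0.9223 = 0.03204 mg/L.
Travel time t = 3590 m / 0.24 m/s = 1.496e+04 s = 0.1731 d.
C = 0.03204·exp(−0.73·0.1731) = 0.03204·0.8813 = 0.02824 mg/L.

0.0282 mg/L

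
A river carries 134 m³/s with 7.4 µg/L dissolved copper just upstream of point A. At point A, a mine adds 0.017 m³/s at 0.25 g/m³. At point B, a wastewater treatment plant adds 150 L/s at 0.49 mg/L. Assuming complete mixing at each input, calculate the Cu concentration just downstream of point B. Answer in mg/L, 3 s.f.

0.00797 mg/L

7.4 µg/L = 0.0074 mg/L.
After input A: C = (134·0.0074 + 0.017·0.25) / 134 = 0.007431 mg/L.
150 L/s = 0.15 m³/s.
After input B: C = (134·0.007431 + 0.15·0.49) / 134.2 = 0.00797 mg/L.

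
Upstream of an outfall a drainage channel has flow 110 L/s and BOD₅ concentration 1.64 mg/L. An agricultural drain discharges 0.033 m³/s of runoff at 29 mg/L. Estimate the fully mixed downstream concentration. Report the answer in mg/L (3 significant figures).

7.95 mg/L

110 L/s = 0.11 m³/s.
Conservation of mass across the mixing zone: C = (0.033·29 + 0.11·1.64) / (0.033 + 0.11) = 1.137/0.143 = 7.954 mg/L.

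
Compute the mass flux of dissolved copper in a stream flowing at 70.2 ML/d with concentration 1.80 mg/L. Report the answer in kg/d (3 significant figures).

70.2 ML/d = 0.8125 m³/s.
Mass flux = Q·C = 0.8125 m³/s × 1.8 g/m³ = 1.463 g/s.
= 1.463 g/s × 86.4 = 126.4 kg/d.

126 kg/d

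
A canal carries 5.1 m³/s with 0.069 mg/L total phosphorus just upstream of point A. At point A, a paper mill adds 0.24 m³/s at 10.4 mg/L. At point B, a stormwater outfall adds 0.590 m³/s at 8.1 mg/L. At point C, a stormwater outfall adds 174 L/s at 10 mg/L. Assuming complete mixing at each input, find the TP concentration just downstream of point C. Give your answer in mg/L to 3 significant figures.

After input A: C = (5.1·0.069 + 0.24·10.4) / 5.34 = 0.5333 mg/L.
After input B: C = (5.34·0.5333 + 0.59·8.1) / 5.93 = 1.286 mg/L.
174 L/s = 0.174 m³/s.
After input C: C = (5.93·1.286 + 0.174·10) / 6.104 = 1.535 mg/L.

1.53 mg/L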